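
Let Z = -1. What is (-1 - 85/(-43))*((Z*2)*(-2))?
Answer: 168/43 ≈ 3.9070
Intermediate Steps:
(-1 - 85/(-43))*((Z*2)*(-2)) = (-1 - 85/(-43))*(-1*2*(-2)) = (-1 - 85*(-1/43))*(-2*(-2)) = (-1 + 85/43)*4 = (42/43)*4 = 168/43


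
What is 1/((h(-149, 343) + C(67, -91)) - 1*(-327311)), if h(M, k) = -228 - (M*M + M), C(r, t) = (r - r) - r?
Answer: 1/304964 ≈ 3.2791e-6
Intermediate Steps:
C(r, t) = -r (C(r, t) = 0 - r = -r)
h(M, k) = -228 - M - M**2 (h(M, k) = -228 - (M**2 + M) = -228 - (M + M**2) = -228 + (-M - M**2) = -228 - M - M**2)
1/((h(-149, 343) + C(67, -91)) - 1*(-327311)) = 1/(((-228 - 1*(-149) - 1*(-149)**2) - 1*67) - 1*(-327311)) = 1/(((-228 + 149 - 1*22201) - 67) + 327311) = 1/(((-228 + 149 - 22201) - 67) + 327311) = 1/((-22280 - 67) + 327311) = 1/(-22347 + 327311) = 1/304964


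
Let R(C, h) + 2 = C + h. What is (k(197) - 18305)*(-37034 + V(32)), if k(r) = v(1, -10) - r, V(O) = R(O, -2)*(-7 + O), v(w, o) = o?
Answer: 672615008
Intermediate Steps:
R(C, h) = -2 + C + h (R(C, h) = -2 + (C + h) = -2 + C + h)
V(O) = (-7 + O)*(-4 + O) (V(O) = (-2 + O - 2)*(-7 + O) = (-4 + O)*(-7 + O) = (-7 + O)*(-4 + O))
k(r) = -10 - r
(k(197) - 18305)*(-37034 + V(32)) = ((-10 - 1*197) - 18305)*(-37034 + (-7 + 32)*(-4 + 32)) = ((-10 - 197) - 18305)*(-37034 + 25*28) = (-207 - 18305)*(-37034 + 700) = -18512*(-36334) = 672615008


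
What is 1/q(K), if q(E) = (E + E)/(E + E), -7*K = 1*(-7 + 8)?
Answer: 1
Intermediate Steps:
K = -⅐ (K = -(-7 + 8)/7 = -1/7 = -⅐*1 = -⅐ ≈ -0.14286)
q(E) = 1 (q(E) = (2*E)/((2*E)) = (2*E)*(1/(2*E)) = 1)
1/q(K) = 1/1 = 1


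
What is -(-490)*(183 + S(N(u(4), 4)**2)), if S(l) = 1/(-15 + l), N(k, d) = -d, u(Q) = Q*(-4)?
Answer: 90160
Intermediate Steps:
u(Q) = -4*Q
-(-490)*(183 + S(N(u(4), 4)**2)) = -(-490)*(183 + 1/(-15 + (-1*4)**2)) = -(-490)*(183 + 1/(-15 + (-4)**2)) = -(-490)*(183 + 1/(-15 + 16)) = -(-490)*(183 + 1/1) = -(-490)*(183 + 1) = -(-490)*184 = -1*(-90160) = 90160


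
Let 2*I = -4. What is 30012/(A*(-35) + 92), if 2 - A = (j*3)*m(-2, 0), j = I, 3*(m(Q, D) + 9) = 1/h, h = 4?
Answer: 20008/1263 ≈ 15.842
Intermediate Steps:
I = -2 (I = (½)*(-4) = -2)
m(Q, D) = -107/12 (m(Q, D) = -9 + (⅓)/4 = -9 + (⅓)*(¼) = -9 + 1/12 = -107/12)
j = -2
A = -103/2 (A = 2 - (-2*3)*(-107)/12 = 2 - (-6)*(-107)/12 = 2 - 1*107/2 = 2 - 107/2 = -103/2 ≈ -51.500)
30012/(A*(-35) + 92) = 30012/(-103/2*(-35) + 92) = 30012/(3605/2 + 92) = 30012/(3789/2) = 30012*(2/3789) = 20008/1263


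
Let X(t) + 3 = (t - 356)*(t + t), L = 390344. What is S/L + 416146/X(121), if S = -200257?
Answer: -173829310585/22200034312 ≈ -7.8301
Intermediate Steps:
X(t) = -3 + 2*t*(-356 + t) (X(t) = -3 + (t - 356)*(t + t) = -3 + (-356 + t)*(2*t) = -3 + 2*t*(-356 + t))
S/L + 416146/X(121) = -200257/390344 + 416146/(-3 - 712*121 + 2*121²) = -200257*1/390344 + 416146/(-3 - 86152 + 2*14641) = -200257/390344 + 416146/(-3 - 86152 + 29282) = -200257/390344 + 416146/(-56873) = -200257/390344 + 416146*(-1/56873) = -200257/390344 - 416146/56873 = -173829310585/22200034312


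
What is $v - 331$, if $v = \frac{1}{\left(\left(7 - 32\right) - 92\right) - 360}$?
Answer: $- \frac{157888}{477} \approx -331.0$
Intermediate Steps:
$v = - \frac{1}{477}$ ($v = \frac{1}{\left(-25 - 92\right) - 360} = \frac{1}{-117 - 360} = \frac{1}{-477} = - \frac{1}{477} \approx -0.0020964$)
$v - 331 = - \frac{1}{477} - 331 = - \frac{157888}{477}$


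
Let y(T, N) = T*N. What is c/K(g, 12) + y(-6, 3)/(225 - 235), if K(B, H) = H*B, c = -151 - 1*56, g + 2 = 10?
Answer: -57/160 ≈ -0.35625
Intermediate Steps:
g = 8 (g = -2 + 10 = 8)
c = -207 (c = -151 - 56 = -207)
K(B, H) = B*H
y(T, N) = N*T
c/K(g, 12) + y(-6, 3)/(225 - 235) = -207/(8*12) + (3*(-6))/(225 - 235) = -207/96 - 18/(-10) = -207*1/96 - 18*(-⅒) = -69/32 + 9/5 = -57/160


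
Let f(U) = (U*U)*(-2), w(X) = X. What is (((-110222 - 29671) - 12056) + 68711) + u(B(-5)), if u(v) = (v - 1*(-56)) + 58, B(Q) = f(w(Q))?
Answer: -83174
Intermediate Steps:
f(U) = -2*U² (f(U) = U²*(-2) = -2*U²)
B(Q) = -2*Q²
u(v) = 114 + v (u(v) = (v + 56) + 58 = (56 + v) + 58 = 114 + v)
(((-110222 - 29671) - 12056) + 68711) + u(B(-5)) = (((-110222 - 29671) - 12056) + 68711) + (114 - 2*(-5)²) = ((-139893 - 12056) + 68711) + (114 - 2*25) = (-151949 + 68711) + (114 - 50) = -83238 + 64 = -83174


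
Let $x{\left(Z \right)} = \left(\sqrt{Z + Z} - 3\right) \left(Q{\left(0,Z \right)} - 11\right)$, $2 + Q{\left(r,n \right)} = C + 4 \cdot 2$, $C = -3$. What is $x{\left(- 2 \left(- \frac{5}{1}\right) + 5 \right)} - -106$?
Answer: $130 - 8 \sqrt{30} \approx 86.182$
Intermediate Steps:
$Q{\left(r,n \right)} = 3$ ($Q{\left(r,n \right)} = -2 + \left(-3 + 4 \cdot 2\right) = -2 + \left(-3 + 8\right) = -2 + 5 = 3$)
$x{\left(Z \right)} = 24 - 8 \sqrt{2} \sqrt{Z}$ ($x{\left(Z \right)} = \left(\sqrt{Z + Z} - 3\right) \left(3 - 11\right) = \left(\sqrt{2 Z} - 3\right) \left(-8\right) = \left(\sqrt{2} \sqrt{Z} - 3\right) \left(-8\right) = \left(-3 + \sqrt{2} \sqrt{Z}\right) \left(-8\right) = 24 - 8 \sqrt{2} \sqrt{Z}$)
$x{\left(- 2 \left(- \frac{5}{1}\right) + 5 \right)} - -106 = \left(24 - 8 \sqrt{2} \sqrt{- 2 \left(- \frac{5}{1}\right) + 5}\right) - -106 = \left(24 - 8 \sqrt{2} \sqrt{- 2 \left(\left(-5\right) 1\right) + 5}\right) + 106 = \left(24 - 8 \sqrt{2} \sqrt{\left(-2\right) \left(-5\right) + 5}\right) + 106 = \left(24 - 8 \sqrt{2} \sqrt{10 + 5}\right) + 106 = \left(24 - 8 \sqrt{2} \sqrt{15}\right) + 106 = \left(24 - 8 \sqrt{30}\right) + 106 = 130 - 8 \sqrt{30}$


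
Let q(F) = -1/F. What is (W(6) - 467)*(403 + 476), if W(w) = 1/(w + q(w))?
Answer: -14361981/35 ≈ -4.1034e+5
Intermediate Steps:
W(w) = 1/(w - 1/w)
(W(6) - 467)*(403 + 476) = (6/(-1 + 6**2) - 467)*(403 + 476) = (6/(-1 + 36) - 467)*879 = (6/35 - 467)*879 = -16339/35*879 = -14361981/35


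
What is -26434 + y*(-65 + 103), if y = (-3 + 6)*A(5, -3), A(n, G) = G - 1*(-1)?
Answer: -26662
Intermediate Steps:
A(n, G) = 1 + G (A(n, G) = G + 1 = 1 + G)
y = -6 (y = (-3 + 6)*(1 - 3) = 3*(-2) = -6)
-26434 + y*(-65 + 103) = -26434 - 6*(-65 + 103) = -26434 - 6*38 = -26434 - 228 = -26662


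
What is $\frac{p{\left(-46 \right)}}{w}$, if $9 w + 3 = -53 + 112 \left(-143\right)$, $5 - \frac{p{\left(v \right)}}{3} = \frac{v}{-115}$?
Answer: $- \frac{621}{80360} \approx -0.0077277$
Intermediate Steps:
$p{\left(v \right)} = 15 + \frac{3 v}{115}$ ($p{\left(v \right)} = 15 - 3 \frac{v}{-115} = 15 - 3 v \left(- \frac{1}{115}\right) = 15 - 3 \left(- \frac{v}{115}\right) = 15 + \frac{3 v}{115}$)
$w = - \frac{16072}{9}$ ($w = - \frac{1}{3} + \frac{-53 + 112 \left(-143\right)}{9} = - \frac{1}{3} + \frac{-53 - 16016}{9} = - \frac{1}{3} + \frac{1}{9} \left(-16069\right) = - \frac{1}{3} - \frac{16069}{9} = - \frac{16072}{9} \approx -1785.8$)
$\frac{p{\left(-46 \right)}}{w} = \frac{15 + \frac{3}{115} \left(-46\right)}{- \frac{16072}{9}} = \left(15 - \frac{6}{5}\right) \left(- \frac{9}{16072}\right) = \frac{69}{5} \left(- \frac{9}{16072}\right) = - \frac{621}{80360}$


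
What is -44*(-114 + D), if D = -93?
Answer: 9108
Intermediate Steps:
-44*(-114 + D) = -44*(-114 - 93) = -44*(-207) = 9108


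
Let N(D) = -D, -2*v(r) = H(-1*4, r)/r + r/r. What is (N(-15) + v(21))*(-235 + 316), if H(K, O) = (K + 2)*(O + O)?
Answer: 2673/2 ≈ 1336.5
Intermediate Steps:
H(K, O) = 2*O*(2 + K) (H(K, O) = (2 + K)*(2*O) = 2*O*(2 + K))
v(r) = 3/2 (v(r) = -((2*r*(2 - 1*4))/r + r/r)/2 = -((2*r*(2 - 4))/r + 1)/2 = -((2*r*(-2))/r + 1)/2 = -((-4*r)/r + 1)/2 = -(-4 + 1)/2 = -½*(-3) = 3/2)
(N(-15) + v(21))*(-235 + 316) = (-1*(-15) + 3/2)*(-235 + 316) = (15 + 3/2)*81 = (33/2)*81 = 2673/2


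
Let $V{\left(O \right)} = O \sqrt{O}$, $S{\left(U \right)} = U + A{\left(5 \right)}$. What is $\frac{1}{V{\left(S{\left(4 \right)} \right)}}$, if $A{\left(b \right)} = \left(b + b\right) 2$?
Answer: $\frac{\sqrt{6}}{288} \approx 0.0085052$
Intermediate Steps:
$A{\left(b \right)} = 4 b$ ($A{\left(b \right)} = 2 b 2 = 4 b$)
$S{\left(U \right)} = 20 + U$ ($S{\left(U \right)} = U + 4 \cdot 5 = U + 20 = 20 + U$)
$V{\left(O \right)} = O^{\frac{3}{2}}$
$\frac{1}{V{\left(S{\left(4 \right)} \right)}} = \frac{1}{\left(20 + 4\right)^{\frac{3}{2}}} = \frac{1}{24^{\frac{3}{2}}} = \frac{1}{48 \sqrt{6}} = \frac{\sqrt{6}}{288}$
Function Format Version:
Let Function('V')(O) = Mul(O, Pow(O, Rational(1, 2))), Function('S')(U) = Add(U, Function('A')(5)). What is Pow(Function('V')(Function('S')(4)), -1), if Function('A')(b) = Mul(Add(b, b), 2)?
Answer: Mul(Rational(1, 288), Pow(6, Rational(1, 2))) ≈ 0.0085052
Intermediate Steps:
Function('A')(b) = Mul(4, b) (Function('A')(b) = Mul(Mul(2, b), 2) = Mul(4, b))
Function('S')(U) = Add(20, U) (Function('S')(U) = Add(U, Mul(4, 5)) = Add(U, 20) = Add(20, U))
Function('V')(O) = Pow(O, Rational(3, 2))
Pow(Function('V')(Function('S')(4)), -1) = Pow(Pow(Add(20, 4), Rational(3, 2)), -1) = Pow(Pow(24, Rational(3, 2)), -1) = Pow(Mul(48, Pow(6, Rational(1, 2))), -1) = Mul(Rational(1, 288), Pow(6, Rational(1, 2)))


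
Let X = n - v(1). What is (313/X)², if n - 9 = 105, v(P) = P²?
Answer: 97969/12769 ≈ 7.6724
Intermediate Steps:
n = 114 (n = 9 + 105 = 114)
X = 113 (X = 114 - 1*1² = 114 - 1*1 = 114 - 1 = 113)
(313/X)² = (313/113)² = 97969/12769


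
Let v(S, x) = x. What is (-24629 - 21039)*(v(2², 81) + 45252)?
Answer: -2070267444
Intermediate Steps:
(-24629 - 21039)*(v(2², 81) + 45252) = (-24629 - 21039)*(81 + 45252) = -45668*45333 = -2070267444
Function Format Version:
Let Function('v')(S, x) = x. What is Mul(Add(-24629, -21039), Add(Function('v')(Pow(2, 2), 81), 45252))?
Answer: -2070267444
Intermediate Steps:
Mul(Add(-24629, -21039), Add(Function('v')(Pow(2, 2), 81), 45252)) = Mul(Add(-24629, -21039), Add(81, 45252)) = Mul(-45668, 45333) = -2070267444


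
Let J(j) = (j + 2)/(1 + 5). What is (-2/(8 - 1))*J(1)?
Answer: -⅐ ≈ -0.14286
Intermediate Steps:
J(j) = ⅓ + j/6 (J(j) = (2 + j)/6 = (2 + j)*(⅙) = ⅓ + j/6)
(-2/(8 - 1))*J(1) = (-2/(8 - 1))*(⅓ + (⅙)*1) = (-2/7)*(⅓ + ⅙) = -2*⅐*(½) = -2/7*½ = -⅐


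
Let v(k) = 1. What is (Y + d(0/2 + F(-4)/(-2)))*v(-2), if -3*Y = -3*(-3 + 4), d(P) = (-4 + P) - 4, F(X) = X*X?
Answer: -15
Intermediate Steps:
F(X) = X**2
d(P) = -8 + P
Y = 1 (Y = -(-1)*(-3 + 4) = -(-1) = -1/3*(-3) = 1)
(Y + d(0/2 + F(-4)/(-2)))*v(-2) = (1 + (-8 + (0/2 + (-4)**2/(-2))))*1 = (1 + (-8 + (0*(1/2) + 16*(-1/2))))*1 = (1 + (-8 + (0 - 8)))*1 = (1 + (-8 - 8))*1 = (1 - 16)*1 = -15*1 = -15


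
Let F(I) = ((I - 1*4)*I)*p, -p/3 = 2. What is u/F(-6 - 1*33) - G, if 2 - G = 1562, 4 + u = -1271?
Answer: 5232665/3354 ≈ 1560.1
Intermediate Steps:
u = -1275 (u = -4 - 1271 = -1275)
G = -1560 (G = 2 - 1*1562 = 2 - 1562 = -1560)
p = -6 (p = -3*2 = -6)
F(I) = -6*I*(-4 + I) (F(I) = ((I - 1*4)*I)*(-6) = ((I - 4)*I)*(-6) = ((-4 + I)*I)*(-6) = (I*(-4 + I))*(-6) = -6*I*(-4 + I))
u/F(-6 - 1*33) - G = -1275*1/(6*(-6 - 1*33)*(4 - (-6 - 1*33))) - 1*(-1560) = -1275*1/(6*(-6 - 33)*(4 - (-6 - 33))) + 1560 = -1275*(-1/(234*(4 - 1*(-39)))) + 1560 = -1275*(-1/(234*(4 + 39))) + 1560 = -1275/(6*(-39)*43) + 1560 = -1275/(-10062) + 1560 = -1275*(-1/10062) + 1560 = 425/3354 + 1560 = 5232665/3354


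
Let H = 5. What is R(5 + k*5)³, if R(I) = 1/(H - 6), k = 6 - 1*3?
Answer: -1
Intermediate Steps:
k = 3 (k = 6 - 3 = 3)
R(I) = -1 (R(I) = 1/(5 - 6) = 1/(-1) = -1)
R(5 + k*5)³ = (-1)³ = -1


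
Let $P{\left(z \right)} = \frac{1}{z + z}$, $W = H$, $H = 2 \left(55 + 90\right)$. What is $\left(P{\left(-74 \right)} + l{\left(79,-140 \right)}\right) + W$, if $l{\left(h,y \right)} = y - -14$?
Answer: $\frac{24271}{148} \approx 163.99$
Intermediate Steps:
$H = 290$ ($H = 2 \cdot 145 = 290$)
$l{\left(h,y \right)} = 14 + y$ ($l{\left(h,y \right)} = y + 14 = 14 + y$)
$W = 290$
$P{\left(z \right)} = \frac{1}{2 z}$
$\left(P{\left(-74 \right)} + l{\left(79,-140 \right)}\right) + W = \left(\frac{1}{2 \left(-74\right)} + \left(14 - 140\right)\right) + 290 = \left(\frac{1}{2} \left(- \frac{1}{74}\right) - 126\right) + 290 = \left(- \frac{1}{148} - 126\right) + 290 = - \frac{18649}{148} + 290 = \frac{24271}{148}$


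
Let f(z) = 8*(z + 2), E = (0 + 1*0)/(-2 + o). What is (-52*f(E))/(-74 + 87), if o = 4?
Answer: -64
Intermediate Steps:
E = 0 (E = (0 + 1*0)/(-2 + 4) = (0 + 0)/2 = 0*(½) = 0)
f(z) = 16 + 8*z (f(z) = 8*(2 + z) = 16 + 8*z)
(-52*f(E))/(-74 + 87) = (-52*(16 + 8*0))/(-74 + 87) = -52*(16 + 0)/13 = -52*16*(1/13) = -832*1/13 = -64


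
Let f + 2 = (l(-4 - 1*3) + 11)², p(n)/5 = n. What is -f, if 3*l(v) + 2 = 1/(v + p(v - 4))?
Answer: -3621049/34596 ≈ -104.67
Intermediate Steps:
p(n) = 5*n
l(v) = -⅔ + 1/(3*(-20 + 6*v)) (l(v) = -⅔ + 1/(3*(v + 5*(v - 4))) = -⅔ + 1/(3*(v + 5*(-4 + v))) = -⅔ + 1/(3*(v + (-20 + 5*v))) = -⅔ + 1/(3*(-20 + 6*v)))
f = 3621049/34596 (f = -2 + ((41 - 12*(-4 - 1*3))/(6*(-10 + 3*(-4 - 1*3))) + 11)² = -2 + ((41 - 12*(-4 - 3))/(6*(-10 + 3*(-4 - 3))) + 11)² = -2 + ((41 - 12*(-7))/(6*(-10 + 3*(-7))) + 11)² = -2 + ((41 + 84)/(6*(-10 - 21)) + 11)² = -2 + ((⅙)*125/(-31) + 11)² = -2 + ((⅙)*(-1/31)*125 + 11)² = -2 + (-125/186 + 11)² = -2 + (1921/186)² = -2 + 3690241/34596 = 3621049/34596 ≈ 104.67)
-f = -1*3621049/34596 = -3621049/34596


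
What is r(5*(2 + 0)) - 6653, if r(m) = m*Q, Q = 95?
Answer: -5703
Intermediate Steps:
r(m) = 95*m (r(m) = m*95 = 95*m)
r(5*(2 + 0)) - 6653 = 95*(5*(2 + 0)) - 6653 = 95*(5*2) - 6653 = 95*10 - 6653 = 950 - 6653 = -5703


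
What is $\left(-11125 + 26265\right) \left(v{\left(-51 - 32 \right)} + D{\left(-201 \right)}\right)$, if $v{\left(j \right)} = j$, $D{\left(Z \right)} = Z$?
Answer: $-4299760$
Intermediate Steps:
$\left(-11125 + 26265\right) \left(v{\left(-51 - 32 \right)} + D{\left(-201 \right)}\right) = \left(-11125 + 26265\right) \left(\left(-51 - 32\right) - 201\right) = 15140 \left(\left(-51 - 32\right) - 201\right) = 15140 \left(-83 - 201\right) = 15140 \left(-284\right) = -4299760$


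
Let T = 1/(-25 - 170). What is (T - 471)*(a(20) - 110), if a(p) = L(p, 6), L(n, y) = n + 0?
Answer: 551076/13 ≈ 42390.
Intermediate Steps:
L(n, y) = n
a(p) = p
T = -1/195 (T = 1/(-195) = -1/195 ≈ -0.0051282)
(T - 471)*(a(20) - 110) = (-1/195 - 471)*(20 - 110) = -91846/195*(-90) = 551076/13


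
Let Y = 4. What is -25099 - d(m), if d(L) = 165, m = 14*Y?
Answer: -25264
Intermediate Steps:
m = 56 (m = 14*4 = 56)
-25099 - d(m) = -25099 - 1*165 = -25099 - 165 = -25264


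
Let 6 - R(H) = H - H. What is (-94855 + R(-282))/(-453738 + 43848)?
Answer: 94849/409890 ≈ 0.23140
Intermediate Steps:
R(H) = 6 (R(H) = 6 - (H - H) = 6 - 1*0 = 6 + 0 = 6)
(-94855 + R(-282))/(-453738 + 43848) = (-94855 + 6)/(-453738 + 43848) = -94849/(-409890) = -94849*(-1/409890) = 94849/409890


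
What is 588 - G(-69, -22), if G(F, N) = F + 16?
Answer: 641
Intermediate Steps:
G(F, N) = 16 + F
588 - G(-69, -22) = 588 - (16 - 69) = 588 - 1*(-53) = 588 + 53 = 641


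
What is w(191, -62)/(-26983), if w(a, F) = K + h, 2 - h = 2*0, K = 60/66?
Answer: -32/296813 ≈ -0.00010781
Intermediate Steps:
K = 10/11 (K = 60*(1/66) = 10/11 ≈ 0.90909)
h = 2 (h = 2 - 2*0 = 2 - 1*0 = 2 + 0 = 2)
w(a, F) = 32/11 (w(a, F) = 10/11 + 2 = 32/11)
w(191, -62)/(-26983) = (32/11)/(-26983) = (32/11)*(-1/26983) = -32/296813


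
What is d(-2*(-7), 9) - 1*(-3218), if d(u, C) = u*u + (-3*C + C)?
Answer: 3396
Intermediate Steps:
d(u, C) = u² - 2*C
d(-2*(-7), 9) - 1*(-3218) = ((-2*(-7))² - 2*9) - 1*(-3218) = (14² - 18) + 3218 = (196 - 18) + 3218 = 178 + 3218 = 3396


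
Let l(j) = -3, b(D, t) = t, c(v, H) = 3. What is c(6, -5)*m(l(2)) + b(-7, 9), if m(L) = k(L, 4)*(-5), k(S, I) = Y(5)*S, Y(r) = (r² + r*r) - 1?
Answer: 2214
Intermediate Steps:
Y(r) = -1 + 2*r² (Y(r) = (r² + r²) - 1 = 2*r² - 1 = -1 + 2*r²)
k(S, I) = 49*S (k(S, I) = (-1 + 2*5²)*S = (-1 + 2*25)*S = (-1 + 50)*S = 49*S)
m(L) = -245*L (m(L) = (49*L)*(-5) = -245*L)
c(6, -5)*m(l(2)) + b(-7, 9) = 3*(-245*(-3)) + 9 = 3*735 + 9 = 2205 + 9 = 2214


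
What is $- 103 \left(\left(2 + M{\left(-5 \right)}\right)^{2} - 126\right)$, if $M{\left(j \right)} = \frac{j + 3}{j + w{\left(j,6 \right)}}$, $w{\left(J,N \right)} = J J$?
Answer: $\frac{1260617}{100} \approx 12606.0$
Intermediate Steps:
$w{\left(J,N \right)} = J^{2}$
$M{\left(j \right)} = \frac{3 + j}{j + j^{2}}$ ($M{\left(j \right)} = \frac{j + 3}{j + j^{2}} = \frac{3 + j}{j + j^{2}}$)
$- 103 \left(\left(2 + M{\left(-5 \right)}\right)^{2} - 126\right) = - 103 \left(\left(2 + \frac{3 - 5}{\left(-5\right) \left(1 - 5\right)}\right)^{2} - 126\right) = - 103 \left(\left(2 - \frac{1}{5} \frac{1}{-4} \left(-2\right)\right)^{2} - 126\right) = - 103 \left(\left(2 - \left(- \frac{1}{20}\right) \left(-2\right)\right)^{2} - 126\right) = - 103 \left(\left(2 - \frac{1}{10}\right)^{2} - 126\right) = - 103 \left(\left(\frac{19}{10}\right)^{2} - 126\right) = - 103 \left(\frac{361}{100} - 126\right) = \left(-103\right) \left(- \frac{12239}{100}\right) = \frac{1260617}{100}$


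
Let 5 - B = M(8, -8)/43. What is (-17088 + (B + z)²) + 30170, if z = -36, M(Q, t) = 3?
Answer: 25973514/1849 ≈ 14047.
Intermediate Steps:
B = 212/43 (B = 5 - 3/43 = 212/43 ≈ 4.9302)
(-17088 + (B + z)²) + 30170 = (-17088 + (212/43 - 36)²) + 30170 = (-17088 + (-1336/43)²) + 30170 = (-17088 + 1784896/1849) + 30170 = -29810816/1849 + 30170 = 25973514/1849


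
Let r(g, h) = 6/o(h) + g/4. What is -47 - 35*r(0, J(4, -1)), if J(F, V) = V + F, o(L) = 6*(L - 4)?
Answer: -12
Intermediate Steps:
o(L) = -24 + 6*L (o(L) = 6*(-4 + L) = -24 + 6*L)
J(F, V) = F + V
r(g, h) = 6/(-24 + 6*h) + g/4
-47 - 35*r(0, J(4, -1)) = -47 - 35*(4 + 0*(-4 + (4 - 1)))/(4*(-4 + (4 - 1))) = -47 - 35*(4 + 0*(-4 + 3))/(4*(-4 + 3)) = -47 - 35*(4 + 0*(-1))/(4*(-1)) = -47 - 35*(-1)*(4 + 0)/4 = -47 - 35*(-1)*4/4 = -47 - 35*(-1) = -47 + 35 = -12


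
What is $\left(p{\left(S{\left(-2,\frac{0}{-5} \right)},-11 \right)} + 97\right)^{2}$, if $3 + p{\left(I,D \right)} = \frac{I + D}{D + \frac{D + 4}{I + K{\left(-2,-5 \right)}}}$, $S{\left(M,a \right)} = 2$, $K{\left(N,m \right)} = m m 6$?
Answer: $\frac{25342729636}{2819041} \approx 8989.8$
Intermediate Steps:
$K{\left(N,m \right)} = 6 m^{2}$ ($K{\left(N,m \right)} = m^{2} \cdot 6 = 6 m^{2}$)
$p{\left(I,D \right)} = -3 + \frac{D + I}{D + \frac{4 + D}{150 + I}}$ ($p{\left(I,D \right)} = -3 + \frac{I + D}{D + \frac{D + 4}{I + 6 \left(-5\right)^{2}}} = -3 + \frac{D + I}{D + \frac{4 + D}{I + 6 \cdot 25}} = -3 + \frac{D + I}{D + \frac{4 + D}{I + 150}} = -3 + \frac{D + I}{D + \frac{4 + D}{150 + I}}$)
$\left(p{\left(S{\left(-2,\frac{0}{-5} \right)},-11 \right)} + 97\right)^{2} = \left(\frac{-12 + 2^{2} - -3333 + 150 \cdot 2 - \left(-22\right) 2}{4 + 151 \left(-11\right) - 22} + 97\right)^{2} = \left(\frac{-12 + 4 + 3333 + 300 + 44}{4 - 1661 - 22} + 97\right)^{2} = \left(\frac{1}{-1679} \cdot 3669 + 97\right)^{2} = \left(\left(- \frac{1}{1679}\right) 3669 + 97\right)^{2} = \left(- \frac{3669}{1679} + 97\right)^{2} = \left(\frac{159194}{1679}\right)^{2} = \frac{25342729636}{2819041}$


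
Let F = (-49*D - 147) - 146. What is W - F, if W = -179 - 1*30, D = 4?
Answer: 280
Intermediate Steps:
F = -489 (F = (-49*4 - 147) - 146 = (-196 - 147) - 146 = -343 - 146 = -489)
W = -209 (W = -179 - 30 = -209)
W - F = -209 - 1*(-489) = -209 + 489 = 280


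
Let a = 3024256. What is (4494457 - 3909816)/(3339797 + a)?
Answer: 584641/6364053 ≈ 0.091866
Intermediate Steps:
(4494457 - 3909816)/(3339797 + a) = (4494457 - 3909816)/(3339797 + 3024256) = 584641/6364053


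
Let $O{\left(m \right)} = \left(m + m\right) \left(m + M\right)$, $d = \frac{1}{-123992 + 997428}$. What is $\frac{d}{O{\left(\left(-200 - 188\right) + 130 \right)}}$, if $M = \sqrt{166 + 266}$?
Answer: $\frac{1}{115524139104} + \frac{\sqrt{3}}{2483768990736} \approx 9.3535 \cdot 10^{-12}$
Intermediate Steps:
$M = 12 \sqrt{3}$ ($M = \sqrt{432} = 12 \sqrt{3} \approx 20.785$)
$d = \frac{1}{873436} \approx 1.1449 \cdot 10^{-6}$
$O{\left(m \right)} = 2 m \left(m + 12 \sqrt{3}\right)$ ($O{\left(m \right)} = \left(m + m\right) \left(m + 12 \sqrt{3}\right) = 2 m \left(m + 12 \sqrt{3}\right)$)
$\frac{d}{O{\left(\left(-200 - 188\right) + 130 \right)}} = \frac{1}{873436 \cdot 2 \left(\left(-200 - 188\right) + 130\right) \left(\left(\left(-200 - 188\right) + 130\right) + 12 \sqrt{3}\right)} = \frac{1}{873436 \cdot 2 \left(-388 + 130\right) \left(\left(-388 + 130\right) + 12 \sqrt{3}\right)} = \frac{1}{873436 \cdot 2 \left(-258\right) \left(-258 + 12 \sqrt{3}\right)} = \frac{1}{873436 \left(133128 - 6192 \sqrt{3}\right)}$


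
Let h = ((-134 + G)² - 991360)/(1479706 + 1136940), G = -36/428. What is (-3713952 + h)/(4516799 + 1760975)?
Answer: -111262511081757639/188069428275519796 ≈ -0.59160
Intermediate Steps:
G = -9/107 (G = -36*1/428 = -9/107 ≈ -0.084112)
h = -11144244231/29957980054 (h = ((-134 - 9/107)² - 991360)/(1479706 + 1136940) = ((-14347/107)² - 991360)/2616646 = (205836409/11449 - 991360)*(1/2616646) = -11144244231/11449*1/2616646 = -11144244231/29957980054 ≈ -0.37200)
(-3713952 + h)/(4516799 + 1760975) = (-3713952 - 11144244231/29957980054)/(4516799 + 1760975) = -111262511081757639/29957980054/6277774 = -111262511081757639/29957980054*1/6277774 = -111262511081757639/188069428275519796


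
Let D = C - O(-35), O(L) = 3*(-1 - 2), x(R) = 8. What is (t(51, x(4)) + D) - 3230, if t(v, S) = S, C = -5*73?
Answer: -3578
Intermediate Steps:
C = -365
O(L) = -9 (O(L) = 3*(-3) = -9)
D = -356 (D = -365 - 1*(-9) = -365 + 9 = -356)
(t(51, x(4)) + D) - 3230 = (8 - 356) - 3230 = -348 - 3230 = -3578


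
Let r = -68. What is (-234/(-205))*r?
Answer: -15912/205 ≈ -77.620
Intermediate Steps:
(-234/(-205))*r = -234/(-205)*(-68) = -234*(-1/205)*(-68) = (234/205)*(-68) = -15912/205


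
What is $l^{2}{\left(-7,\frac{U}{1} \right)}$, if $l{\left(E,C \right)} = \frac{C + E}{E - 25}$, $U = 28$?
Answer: $\frac{441}{1024} \approx 0.43066$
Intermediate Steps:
$l{\left(E,C \right)} = \frac{C + E}{-25 + E}$
$l^{2}{\left(-7,\frac{U}{1} \right)} = \left(\frac{\frac{28}{1} - 7}{-25 - 7}\right)^{2} = \left(\frac{28 \cdot 1 - 7}{-32}\right)^{2} = \left(- \frac{28 - 7}{32}\right)^{2} = \left(\left(- \frac{1}{32}\right) 21\right)^{2} = \left(- \frac{21}{32}\right)^{2} = \frac{441}{1024}$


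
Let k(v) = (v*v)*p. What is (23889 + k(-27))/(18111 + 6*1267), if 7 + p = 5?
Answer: 7477/8571 ≈ 0.87236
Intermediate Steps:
p = -2 (p = -7 + 5 = -2)
k(v) = -2*v**2 (k(v) = (v*v)*(-2) = v**2*(-2) = -2*v**2)
(23889 + k(-27))/(18111 + 6*1267) = (23889 - 2*(-27)**2)/(18111 + 6*1267) = (23889 - 2*729)/(18111 + 7602) = (23889 - 1458)/25713 = 22431*(1/25713) = 7477/8571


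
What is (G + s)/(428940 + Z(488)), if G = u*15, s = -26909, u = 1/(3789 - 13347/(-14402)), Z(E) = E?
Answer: -97917396613/1562617636380 ≈ -0.062662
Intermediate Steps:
u = 14402/54582525 (u = 1/(3789 - 13347*(-1/14402)) = 1/(3789 + 13347/14402) = 1/(54582525/14402) = 14402/54582525 ≈ 0.00026386)
G = 14402/3638835 (G = (14402/54582525)*15 = 14402/3638835 ≈ 0.0039579)
(G + s)/(428940 + Z(488)) = (14402/3638835 - 26909)/(428940 + 488) = -97917396613/3638835/429428 = -97917396613/3638835*1/429428 = -97917396613/1562617636380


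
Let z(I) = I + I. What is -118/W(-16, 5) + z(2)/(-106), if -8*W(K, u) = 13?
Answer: 50006/689 ≈ 72.578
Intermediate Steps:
W(K, u) = -13/8 (W(K, u) = -⅛*13 = -13/8)
z(I) = 2*I
-118/W(-16, 5) + z(2)/(-106) = -118/(-13/8) + (2*2)/(-106) = -118*(-8/13) + 4*(-1/106) = 944/13 - 2/53 = 50006/689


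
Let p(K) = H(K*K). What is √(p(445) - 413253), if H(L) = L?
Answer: 2*I*√53807 ≈ 463.93*I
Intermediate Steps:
p(K) = K² (p(K) = K*K = K²)
√(p(445) - 413253) = √(445² - 413253) = √(198025 - 413253) = √(-215228) = 2*I*√53807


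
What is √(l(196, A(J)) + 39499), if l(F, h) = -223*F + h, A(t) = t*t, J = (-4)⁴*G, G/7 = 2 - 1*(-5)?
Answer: √157347727 ≈ 12544.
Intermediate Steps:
G = 49 (G = 7*(2 - 1*(-5)) = 7*(2 + 5) = 7*7 = 49)
J = 12544 (J = (-4)⁴*49 = 256*49 = 12544)
A(t) = t²
l(F, h) = h - 223*F
√(l(196, A(J)) + 39499) = √((12544² - 223*196) + 39499) = √((157351936 - 43708) + 39499) = √(157308228 + 39499) = √157347727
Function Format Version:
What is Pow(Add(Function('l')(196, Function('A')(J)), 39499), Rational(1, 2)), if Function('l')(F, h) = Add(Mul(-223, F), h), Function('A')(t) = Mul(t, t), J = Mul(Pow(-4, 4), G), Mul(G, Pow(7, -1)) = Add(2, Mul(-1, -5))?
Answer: Pow(157347727, Rational(1, 2)) ≈ 12544.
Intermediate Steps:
G = 49 (G = Mul(7, Add(2, Mul(-1, -5))) = Mul(7, Add(2, 5)) = Mul(7, 7) = 49)
J = 12544 (J = Mul(Pow(-4, 4), 49) = Mul(256, 49) = 12544)
Function('A')(t) = Pow(t, 2)
Function('l')(F, h) = Add(h, Mul(-223, F))
Pow(Add(Function('l')(196, Function('A')(J)), 39499), Rational(1, 2)) = Pow(Add(Add(Pow(12544, 2), Mul(-223, 196)), 39499), Rational(1, 2)) = Pow(Add(Add(157351936, -43708), 39499), Rational(1, 2)) = Pow(Add(157308228, 39499), Rational(1, 2)) = Pow(157347727, Rational(1, 2))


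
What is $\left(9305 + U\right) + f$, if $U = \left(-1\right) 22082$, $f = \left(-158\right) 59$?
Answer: $-22099$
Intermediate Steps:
$f = -9322$
$U = -22082$
$\left(9305 + U\right) + f = \left(9305 - 22082\right) - 9322 = -12777 - 9322 = -22099$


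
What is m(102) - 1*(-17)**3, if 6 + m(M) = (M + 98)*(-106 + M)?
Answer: 4107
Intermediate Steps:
m(M) = -6 + (-106 + M)*(98 + M) (m(M) = -6 + (M + 98)*(-106 + M) = -6 + (98 + M)*(-106 + M) = -6 + (-106 + M)*(98 + M))
m(102) - 1*(-17)**3 = (-10394 + 102**2 - 8*102) - 1*(-17)**3 = (-10394 + 10404 - 816) - 1*(-4913) = -806 + 4913 = 4107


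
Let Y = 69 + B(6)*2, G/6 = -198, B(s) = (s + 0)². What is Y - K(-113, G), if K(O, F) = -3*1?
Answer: 144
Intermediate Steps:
B(s) = s²
G = -1188 (G = 6*(-198) = -1188)
K(O, F) = -3
Y = 141 (Y = 69 + 6²*2 = 69 + 36*2 = 69 + 72 = 141)
Y - K(-113, G) = 141 - 1*(-3) = 141 + 3 = 144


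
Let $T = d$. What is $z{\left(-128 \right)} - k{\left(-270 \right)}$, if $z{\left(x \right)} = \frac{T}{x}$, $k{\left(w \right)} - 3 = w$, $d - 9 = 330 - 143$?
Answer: $\frac{8495}{32} \approx 265.47$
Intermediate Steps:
$d = 196$ ($d = 9 + \left(330 - 143\right) = 9 + 187 = 196$)
$T = 196$
$k{\left(w \right)} = 3 + w$
$z{\left(x \right)} = \frac{196}{x}$
$z{\left(-128 \right)} - k{\left(-270 \right)} = \frac{196}{-128} - \left(3 - 270\right) = 196 \left(- \frac{1}{128}\right) - -267 = - \frac{49}{32} + 267 = \frac{8495}{32}$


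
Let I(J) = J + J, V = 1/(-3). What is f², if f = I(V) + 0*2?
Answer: 4/9 ≈ 0.44444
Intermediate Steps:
V = -⅓ ≈ -0.33333
I(J) = 2*J
f = -⅔ (f = 2*(-⅓) + 0*2 = -⅔ + 0 = -⅔ ≈ -0.66667)
f² = (-⅔)² = 4/9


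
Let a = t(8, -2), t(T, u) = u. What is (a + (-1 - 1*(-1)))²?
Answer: 4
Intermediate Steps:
a = -2
(a + (-1 - 1*(-1)))² = (-2 + (-1 - 1*(-1)))² = (-2 + (-1 + 1))² = (-2 + 0)² = (-2)² = 4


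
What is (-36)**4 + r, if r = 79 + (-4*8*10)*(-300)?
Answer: 1775695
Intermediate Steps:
r = 96079 (r = 79 - 32*10*(-300) = 79 - 320*(-300) = 79 + 96000 = 96079)
(-36)**4 + r = (-36)**4 + 96079 = 1679616 + 96079 = 1775695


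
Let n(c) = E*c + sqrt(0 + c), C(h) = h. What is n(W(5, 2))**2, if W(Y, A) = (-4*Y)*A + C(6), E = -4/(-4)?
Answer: (34 - I*sqrt(34))**2 ≈ 1122.0 - 396.5*I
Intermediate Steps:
E = 1 (E = -4*(-1/4) = 1)
W(Y, A) = 6 - 4*A*Y (W(Y, A) = (-4*Y)*A + 6 = -4*A*Y + 6 = 6 - 4*A*Y)
n(c) = c + sqrt(c) (n(c) = 1*c + sqrt(0 + c) = c + sqrt(c))
n(W(5, 2))**2 = ((6 - 4*2*5) + sqrt(6 - 4*2*5))**2 = ((6 - 40) + sqrt(6 - 40))**2 = (-34 + sqrt(-34))**2 = (-34 + I*sqrt(34))**2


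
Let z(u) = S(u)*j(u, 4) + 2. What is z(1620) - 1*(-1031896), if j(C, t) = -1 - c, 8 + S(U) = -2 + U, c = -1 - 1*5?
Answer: 1039948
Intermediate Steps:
c = -6 (c = -1 - 5 = -6)
S(U) = -10 + U (S(U) = -8 + (-2 + U) = -10 + U)
j(C, t) = 5 (j(C, t) = -1 - 1*(-6) = -1 + 6 = 5)
z(u) = -48 + 5*u (z(u) = (-10 + u)*5 + 2 = (-50 + 5*u) + 2 = -48 + 5*u)
z(1620) - 1*(-1031896) = (-48 + 5*1620) - 1*(-1031896) = (-48 + 8100) + 1031896 = 8052 + 1031896 = 1039948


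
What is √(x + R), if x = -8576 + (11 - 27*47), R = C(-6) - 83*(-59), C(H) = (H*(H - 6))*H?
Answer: I*√5369 ≈ 73.273*I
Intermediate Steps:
C(H) = H²*(-6 + H) (C(H) = (H*(-6 + H))*H = H²*(-6 + H))
R = 4465 (R = (-6)²*(-6 - 6) - 83*(-59) = 36*(-12) + 4897 = -432 + 4897 = 4465)
x = -9834 (x = -8576 + (11 - 1269) = -8576 - 1258 = -9834)
√(x + R) = √(-9834 + 4465) = √(-5369) = I*√5369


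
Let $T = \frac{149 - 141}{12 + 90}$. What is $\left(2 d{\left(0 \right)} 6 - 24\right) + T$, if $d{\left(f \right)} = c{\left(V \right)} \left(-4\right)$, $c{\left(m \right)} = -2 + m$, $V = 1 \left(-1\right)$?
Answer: $\frac{6124}{51} \approx 120.08$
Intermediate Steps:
$V = -1$
$T = \frac{4}{51}$ ($T = \frac{8}{102} = 8 \cdot \frac{1}{102} = \frac{4}{51} \approx 0.078431$)
$d{\left(f \right)} = 12$ ($d{\left(f \right)} = \left(-2 - 1\right) \left(-4\right) = \left(-3\right) \left(-4\right) = 12$)
$\left(2 d{\left(0 \right)} 6 - 24\right) + T = \left(2 \cdot 12 \cdot 6 - 24\right) + \frac{4}{51} = \left(24 \cdot 6 - 24\right) + \frac{4}{51} = \left(144 - 24\right) + \frac{4}{51} = 120 + \frac{4}{51} = \frac{6124}{51}$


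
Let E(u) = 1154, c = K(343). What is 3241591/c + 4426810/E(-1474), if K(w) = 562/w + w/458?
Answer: 294658430989883/216400965 ≈ 1.3616e+6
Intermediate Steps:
K(w) = 562/w + w/458 (K(w) = 562/w + w*(1/458) = 562/w + w/458)
c = 375045/157094 (c = 562/343 + (1/458)*343 = 562*(1/343) + 343/458 = 562/343 + 343/458 = 375045/157094 ≈ 2.3874)
3241591/c + 4426810/E(-1474) = 3241591/(375045/157094) + 4426810/1154 = 3241591*(157094/375045) + 4426810*(1/1154) = 509234496554/375045 + 2213405/577 = 294658430989883/216400965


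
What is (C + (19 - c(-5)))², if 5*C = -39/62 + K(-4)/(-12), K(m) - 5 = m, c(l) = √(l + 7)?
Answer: 49486993/138384 - 7015*√2/186 ≈ 304.27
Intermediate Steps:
c(l) = √(7 + l)
K(m) = 5 + m
C = -53/372 (C = (-39/62 + (5 - 4)/(-12))/5 = (-39*1/62 + 1*(-1/12))/5 = (-39/62 - 1/12)/5 = (⅕)*(-265/372) = -53/372 ≈ -0.14247)
(C + (19 - c(-5)))² = (-53/372 + (19 - √(7 - 5)))² = (-53/372 + (19 - √2))² = (7015/372 - √2)²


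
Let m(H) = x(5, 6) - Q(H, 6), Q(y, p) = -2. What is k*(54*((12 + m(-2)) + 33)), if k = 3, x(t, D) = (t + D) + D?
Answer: 10368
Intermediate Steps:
x(t, D) = t + 2*D (x(t, D) = (D + t) + D = t + 2*D)
m(H) = 19 (m(H) = (5 + 2*6) - 1*(-2) = (5 + 12) + 2 = 17 + 2 = 19)
k*(54*((12 + m(-2)) + 33)) = 3*(54*((12 + 19) + 33)) = 3*(54*(31 + 33)) = 3*(54*64) = 3*3456 = 10368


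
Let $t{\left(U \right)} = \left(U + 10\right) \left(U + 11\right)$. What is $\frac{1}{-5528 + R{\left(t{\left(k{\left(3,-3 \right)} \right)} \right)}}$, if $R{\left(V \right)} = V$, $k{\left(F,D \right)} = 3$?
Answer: $- \frac{1}{5346} \approx -0.00018706$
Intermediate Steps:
$t{\left(U \right)} = \left(10 + U\right) \left(11 + U\right)$
$\frac{1}{-5528 + R{\left(t{\left(k{\left(3,-3 \right)} \right)} \right)}} = \frac{1}{-5528 + \left(110 + 3^{2} + 21 \cdot 3\right)} = \frac{1}{-5528 + \left(110 + 9 + 63\right)} = \frac{1}{-5528 + 182} = \frac{1}{-5346} = - \frac{1}{5346}$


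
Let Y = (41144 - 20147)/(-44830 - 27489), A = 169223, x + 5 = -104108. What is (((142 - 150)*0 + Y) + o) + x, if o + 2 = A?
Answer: 4708524455/72319 ≈ 65108.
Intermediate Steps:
x = -104113 (x = -5 - 104108 = -104113)
o = 169221 (o = -2 + 169223 = 169221)
Y = -20997/72319 (Y = 20997/(-72319) = 20997*(-1/72319) = -20997/72319 ≈ -0.29034)
(((142 - 150)*0 + Y) + o) + x = (((142 - 150)*0 - 20997/72319) + 169221) - 104113 = ((-8*0 - 20997/72319) + 169221) - 104113 = ((0 - 20997/72319) + 169221) - 104113 = (-20997/72319 + 169221) - 104113 = 12237872502/72319 - 104113 = 4708524455/72319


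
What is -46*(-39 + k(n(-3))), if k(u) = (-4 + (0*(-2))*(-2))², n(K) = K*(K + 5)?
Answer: 1058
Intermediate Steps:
n(K) = K*(5 + K)
k(u) = 16 (k(u) = (-4 + 0*(-2))² = (-4 + 0)² = (-4)² = 16)
-46*(-39 + k(n(-3))) = -46*(-39 + 16) = -46*(-23) = 1058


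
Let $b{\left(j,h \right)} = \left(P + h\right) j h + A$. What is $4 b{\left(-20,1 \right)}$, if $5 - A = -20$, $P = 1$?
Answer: $-60$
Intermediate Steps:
$A = 25$ ($A = 5 - -20 = 5 + 20 = 25$)
$b{\left(j,h \right)} = 25 + h j \left(1 + h\right)$ ($b{\left(j,h \right)} = \left(1 + h\right) j h + 25 = j \left(1 + h\right) h + 25 = h j \left(1 + h\right) + 25 = 25 + h j \left(1 + h\right)$)
$4 b{\left(-20,1 \right)} = 4 \left(25 + 1 \left(-20\right) - 20 \cdot 1^{2}\right) = 4 \left(25 - 20 - 20\right) = 4 \left(-15\right) = -60$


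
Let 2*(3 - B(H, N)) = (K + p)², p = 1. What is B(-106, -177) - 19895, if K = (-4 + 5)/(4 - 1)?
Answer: -179036/9 ≈ -19893.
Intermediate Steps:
K = ⅓ (K = 1/3 = 1*(⅓) = ⅓ ≈ 0.33333)
B(H, N) = 19/9 (B(H, N) = 3 - (⅓ + 1)²/2 = 3 - (4/3)²/2 = 3 - ½*16/9 = 3 - 8/9 = 19/9)
B(-106, -177) - 19895 = 19/9 - 19895 = -179036/9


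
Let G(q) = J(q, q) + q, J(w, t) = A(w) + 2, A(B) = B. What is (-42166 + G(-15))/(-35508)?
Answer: 21097/17754 ≈ 1.1883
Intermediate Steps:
J(w, t) = 2 + w (J(w, t) = w + 2 = 2 + w)
G(q) = 2 + 2*q (G(q) = (2 + q) + q = 2 + 2*q)
(-42166 + G(-15))/(-35508) = (-42166 + (2 + 2*(-15)))/(-35508) = (-42166 + (2 - 30))*(-1/35508) = (-42166 - 28)*(-1/35508) = -42194*(-1/35508) = 21097/17754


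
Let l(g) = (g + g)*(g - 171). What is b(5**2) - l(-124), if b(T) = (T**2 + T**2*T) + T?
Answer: -56885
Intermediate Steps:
l(g) = 2*g*(-171 + g) (l(g) = (2*g)*(-171 + g) = 2*g*(-171 + g))
b(T) = T + T**2 + T**3 (b(T) = (T**2 + T**3) + T = T + T**2 + T**3)
b(5**2) - l(-124) = 5**2*(1 + 5**2 + (5**2)**2) - 2*(-124)*(-171 - 124) = 25*(1 + 25 + 25**2) - 2*(-124)*(-295) = 25*(1 + 25 + 625) - 1*73160 = 25*651 - 73160 = 16275 - 73160 = -56885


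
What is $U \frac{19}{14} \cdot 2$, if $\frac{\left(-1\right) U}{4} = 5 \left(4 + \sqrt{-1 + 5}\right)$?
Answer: $- \frac{2280}{7} \approx -325.71$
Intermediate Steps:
$U = -120$ ($U = - 4 \cdot 5 \left(4 + \sqrt{-1 + 5}\right) = - 4 \cdot 5 \left(4 + \sqrt{4}\right) = - 4 \cdot 5 \left(4 + 2\right) = - 4 \cdot 5 \cdot 6 = \left(-4\right) 30 = -120$)
$U \frac{19}{14} \cdot 2 = - 120 \cdot \frac{19}{14} \cdot 2 = - 120 \cdot 19 \cdot \frac{1}{14} \cdot 2 = \left(-120\right) \frac{19}{14} \cdot 2 = \left(- \frac{1140}{7}\right) 2 = - \frac{2280}{7}$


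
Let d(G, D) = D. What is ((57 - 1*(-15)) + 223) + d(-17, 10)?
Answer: 305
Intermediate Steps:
((57 - 1*(-15)) + 223) + d(-17, 10) = ((57 - 1*(-15)) + 223) + 10 = ((57 + 15) + 223) + 10 = (72 + 223) + 10 = 295 + 10 = 305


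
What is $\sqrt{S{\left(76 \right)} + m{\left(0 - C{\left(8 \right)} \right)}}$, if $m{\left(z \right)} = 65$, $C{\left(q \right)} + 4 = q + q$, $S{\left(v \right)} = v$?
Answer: $\sqrt{141} \approx 11.874$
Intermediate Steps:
$C{\left(q \right)} = -4 + 2 q$ ($C{\left(q \right)} = -4 + \left(q + q\right) = -4 + 2 q$)
$\sqrt{S{\left(76 \right)} + m{\left(0 - C{\left(8 \right)} \right)}} = \sqrt{76 + 65} = \sqrt{141}$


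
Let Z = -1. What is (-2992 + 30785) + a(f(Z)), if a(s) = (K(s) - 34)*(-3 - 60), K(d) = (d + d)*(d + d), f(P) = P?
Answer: 29683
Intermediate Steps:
K(d) = 4*d² (K(d) = (2*d)*(2*d) = 4*d²)
a(s) = 2142 - 252*s² (a(s) = (4*s² - 34)*(-3 - 60) = (-34 + 4*s²)*(-63) = 2142 - 252*s²)
(-2992 + 30785) + a(f(Z)) = (-2992 + 30785) + (2142 - 252*(-1)²) = 27793 + (2142 - 252*1) = 27793 + (2142 - 252) = 27793 + 1890 = 29683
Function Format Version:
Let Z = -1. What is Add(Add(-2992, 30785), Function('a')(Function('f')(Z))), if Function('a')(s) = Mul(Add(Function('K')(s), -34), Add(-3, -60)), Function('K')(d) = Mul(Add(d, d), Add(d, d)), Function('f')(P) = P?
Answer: 29683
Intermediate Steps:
Function('K')(d) = Mul(4, Pow(d, 2)) (Function('K')(d) = Mul(Mul(2, d), Mul(2, d)) = Mul(4, Pow(d, 2)))
Function('a')(s) = Add(2142, Mul(-252, Pow(s, 2))) (Function('a')(s) = Mul(Add(Mul(4, Pow(s, 2)), -34), Add(-3, -60)) = Mul(Add(-34, Mul(4, Pow(s, 2))), -63) = Add(2142, Mul(-252, Pow(s, 2))))
Add(Add(-2992, 30785), Function('a')(Function('f')(Z))) = Add(Add(-2992, 30785), Add(2142, Mul(-252, Pow(-1, 2)))) = Add(27793, Add(2142, Mul(-252, 1))) = Add(27793, Add(2142, -252)) = Add(27793, 1890) = 29683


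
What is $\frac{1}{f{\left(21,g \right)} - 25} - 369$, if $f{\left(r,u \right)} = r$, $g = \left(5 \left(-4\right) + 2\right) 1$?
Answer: $- \frac{1477}{4} \approx -369.25$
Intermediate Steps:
$g = -18$ ($g = \left(-20 + 2\right) 1 = \left(-18\right) 1 = -18$)
$\frac{1}{f{\left(21,g \right)} - 25} - 369 = \frac{1}{21 - 25} - 369 = \frac{1}{-4} - 369 = - \frac{1}{4} - 369 = - \frac{1477}{4}$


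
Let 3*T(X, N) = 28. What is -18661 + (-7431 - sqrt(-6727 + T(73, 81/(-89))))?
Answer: -26092 - I*sqrt(60459)/3 ≈ -26092.0 - 81.961*I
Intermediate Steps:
T(X, N) = 28/3 (T(X, N) = (1/3)*28 = 28/3)
-18661 + (-7431 - sqrt(-6727 + T(73, 81/(-89)))) = -18661 + (-7431 - sqrt(-6727 + 28/3)) = -18661 + (-7431 - sqrt(-20153/3)) = -18661 + (-7431 - I*sqrt(60459)/3) = -26092 - I*sqrt(60459)/3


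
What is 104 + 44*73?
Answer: 3316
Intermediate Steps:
104 + 44*73 = 104 + 3212 = 3316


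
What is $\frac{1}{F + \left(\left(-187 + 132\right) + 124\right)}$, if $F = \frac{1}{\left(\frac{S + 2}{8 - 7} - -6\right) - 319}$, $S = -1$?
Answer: $\frac{312}{21527} \approx 0.014493$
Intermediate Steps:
$F = - \frac{1}{312}$ ($F = \frac{1}{\left(\frac{-1 + 2}{8 - 7} - -6\right) - 319} = \frac{1}{\left(1 \cdot 1^{-1} + 6\right) - 319} = \frac{1}{\left(1 \cdot 1 + 6\right) - 319} = \frac{1}{\left(1 + 6\right) - 319} = \frac{1}{7 - 319} = \frac{1}{-312} = - \frac{1}{312} \approx -0.0032051$)
$\frac{1}{F + \left(\left(-187 + 132\right) + 124\right)} = \frac{1}{- \frac{1}{312} + \left(\left(-187 + 132\right) + 124\right)} = \frac{1}{- \frac{1}{312} + \left(-55 + 124\right)} = \frac{1}{- \frac{1}{312} + 69} = \frac{1}{\frac{21527}{312}} = \frac{312}{21527}$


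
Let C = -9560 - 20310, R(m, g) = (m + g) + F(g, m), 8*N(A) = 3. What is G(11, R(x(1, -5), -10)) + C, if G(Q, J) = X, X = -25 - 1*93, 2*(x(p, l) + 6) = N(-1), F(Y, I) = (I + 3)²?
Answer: -29988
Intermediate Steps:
F(Y, I) = (3 + I)²
N(A) = 3/8 (N(A) = (⅛)*3 = 3/8)
x(p, l) = -93/16 (x(p, l) = -6 + (½)*(3/8) = -6 + 3/16 = -93/16)
R(m, g) = g + m + (3 + m)² (R(m, g) = (m + g) + (3 + m)² = (g + m) + (3 + m)² = g + m + (3 + m)²)
X = -118 (X = -25 - 93 = -118)
G(Q, J) = -118
C = -29870
G(11, R(x(1, -5), -10)) + C = -118 - 29870 = -29988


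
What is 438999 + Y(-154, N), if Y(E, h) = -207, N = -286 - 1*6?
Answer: 438792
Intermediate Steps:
N = -292 (N = -286 - 6 = -292)
438999 + Y(-154, N) = 438999 - 207 = 438792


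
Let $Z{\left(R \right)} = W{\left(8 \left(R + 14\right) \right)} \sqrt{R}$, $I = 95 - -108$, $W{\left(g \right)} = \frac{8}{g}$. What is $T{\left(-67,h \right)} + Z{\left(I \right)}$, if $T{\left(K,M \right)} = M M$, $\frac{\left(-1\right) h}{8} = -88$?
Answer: $495616 + \frac{\sqrt{203}}{217} \approx 4.9562 \cdot 10^{5}$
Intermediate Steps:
$h = 704$ ($h = \left(-8\right) \left(-88\right) = 704$)
$T{\left(K,M \right)} = M^{2}$
$I = 203$ ($I = 95 + 108 = 203$)
$Z{\left(R \right)} = \frac{8 \sqrt{R}}{112 + 8 R}$ ($Z{\left(R \right)} = \frac{8}{8 \left(R + 14\right)} \sqrt{R} = \frac{8}{8 \left(14 + R\right)} \sqrt{R} = \frac{8}{112 + 8 R} \sqrt{R} = \frac{8 \sqrt{R}}{112 + 8 R}$)
$T{\left(-67,h \right)} + Z{\left(I \right)} = 704^{2} + \frac{\sqrt{203}}{14 + 203} = 495616 + \frac{\sqrt{203}}{217}$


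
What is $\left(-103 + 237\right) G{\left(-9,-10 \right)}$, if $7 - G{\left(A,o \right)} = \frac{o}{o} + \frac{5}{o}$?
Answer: $871$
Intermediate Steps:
$G{\left(A,o \right)} = 6 - \frac{5}{o}$ ($G{\left(A,o \right)} = 7 - \left(\frac{o}{o} + \frac{5}{o}\right) = 7 - \left(1 + \frac{5}{o}\right) = 6 - \frac{5}{o}$)
$\left(-103 + 237\right) G{\left(-9,-10 \right)} = \left(-103 + 237\right) \left(6 - \frac{5}{-10}\right) = 134 \left(6 - - \frac{1}{2}\right) = 134 \left(6 + \frac{1}{2}\right) = 134 \cdot \frac{13}{2} = 871$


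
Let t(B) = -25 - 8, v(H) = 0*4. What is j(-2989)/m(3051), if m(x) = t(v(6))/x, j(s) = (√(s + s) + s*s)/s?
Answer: 3039813/11 + 1017*I*√122/4697 ≈ 2.7635e+5 + 2.3916*I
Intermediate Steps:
v(H) = 0
t(B) = -33
j(s) = (s² + √2*√s)/s (j(s) = (√(2*s) + s²)/s = (√2*√s + s²)/s = (s² + √2*√s)/s)
m(x) = -33/x
j(-2989)/m(3051) = (-2989 + √2/√(-2989))/((-33/3051)) = (-2989 + √2*(-I*√61/427))/((-33*1/3051)) = (-2989 - I*√122/427)/(-11/1017) = (-2989 - I*√122/427)*(-1017/11) = 3039813/11 + 1017*I*√122/4697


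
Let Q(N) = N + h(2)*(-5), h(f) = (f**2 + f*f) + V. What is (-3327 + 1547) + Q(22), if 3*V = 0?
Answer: -1798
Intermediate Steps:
V = 0 (V = (1/3)*0 = 0)
h(f) = 2*f**2 (h(f) = (f**2 + f*f) + 0 = (f**2 + f**2) + 0 = 2*f**2 + 0 = 2*f**2)
Q(N) = -40 + N (Q(N) = N + (2*2**2)*(-5) = N + (2*4)*(-5) = N + 8*(-5) = N - 40 = -40 + N)
(-3327 + 1547) + Q(22) = (-3327 + 1547) + (-40 + 22) = -1780 - 18 = -1798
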